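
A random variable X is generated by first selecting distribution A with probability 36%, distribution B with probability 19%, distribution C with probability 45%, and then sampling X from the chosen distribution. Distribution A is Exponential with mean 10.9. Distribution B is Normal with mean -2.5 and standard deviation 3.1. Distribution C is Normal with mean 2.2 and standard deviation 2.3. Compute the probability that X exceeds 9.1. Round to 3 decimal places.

Conditional on each component, P(X > 9.1): A: 0.433934; B: 9.13042e-05; C: 0.0013499.
By total probability, P(X > 9.1) = 0.36·0.433934 + 0.19·9.13042e-05 + 0.45·0.0013499 = 0.156841.

0.157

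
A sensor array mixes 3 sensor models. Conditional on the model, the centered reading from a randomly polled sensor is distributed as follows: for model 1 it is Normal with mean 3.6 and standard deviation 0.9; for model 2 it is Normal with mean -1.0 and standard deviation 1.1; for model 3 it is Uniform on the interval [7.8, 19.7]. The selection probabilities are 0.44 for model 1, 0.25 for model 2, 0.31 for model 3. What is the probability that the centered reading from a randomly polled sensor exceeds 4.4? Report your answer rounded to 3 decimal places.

0.392

Conditional on each model, P(X > 4.4): 1: 0.187031; 2: 4.57498e-07; 3: 1.
By total probability, P(X > 4.4) = 0.44·0.187031 + 0.25·4.57498e-07 + 0.31·1 = 0.392294.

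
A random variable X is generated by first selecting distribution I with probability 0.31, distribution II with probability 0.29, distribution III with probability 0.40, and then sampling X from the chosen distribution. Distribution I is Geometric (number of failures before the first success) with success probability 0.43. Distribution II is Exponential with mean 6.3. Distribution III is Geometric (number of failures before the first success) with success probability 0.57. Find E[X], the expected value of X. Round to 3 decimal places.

Component means — I: 1.32558; II: 6.3; III: 0.754386.
E[X] = 0.31·1.32558 + 0.29·6.3 + 0.4·0.754386 = 2.53968.

2.540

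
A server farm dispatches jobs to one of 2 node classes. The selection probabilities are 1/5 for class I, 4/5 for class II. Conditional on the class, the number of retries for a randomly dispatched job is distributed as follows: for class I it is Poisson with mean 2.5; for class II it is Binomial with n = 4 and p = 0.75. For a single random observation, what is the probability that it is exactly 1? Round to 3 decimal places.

0.079

Conditional on each class, P(X = 1): I: 0.205212; II: 0.046875.
By total probability, P(X = 1) = 0.2·0.205212 + 0.8·0.046875 = 0.0785425.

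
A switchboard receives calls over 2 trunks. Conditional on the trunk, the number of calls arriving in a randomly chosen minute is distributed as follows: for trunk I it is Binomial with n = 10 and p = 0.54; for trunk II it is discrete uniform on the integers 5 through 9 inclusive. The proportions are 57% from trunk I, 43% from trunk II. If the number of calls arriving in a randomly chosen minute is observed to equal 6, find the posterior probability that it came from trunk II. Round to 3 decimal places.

0.393

Likelihoods P(X=6 | ·): I: 0.233138; II: 0.2.
Posterior ∝ prior × likelihood. Numerator for II: 0.43·0.2 = 0.086.
Normalizing constant: 0.57·0.233138 + 0.43·0.2 = 0.218889.
P(II | observation) = 0.086 / 0.218889 = 0.392894.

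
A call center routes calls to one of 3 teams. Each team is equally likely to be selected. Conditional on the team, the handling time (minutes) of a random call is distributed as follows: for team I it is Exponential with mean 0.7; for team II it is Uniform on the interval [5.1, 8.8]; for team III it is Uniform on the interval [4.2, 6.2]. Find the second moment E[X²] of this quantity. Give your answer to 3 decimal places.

25.932

For each component E[X²] = Var + (mean)², giving I: 0.98; II: 49.4433; III: 27.3733.
Overall E[X²] = 0.333333·0.98 + 0.333333·49.4433 + 0.333333·27.3733 = 25.9322.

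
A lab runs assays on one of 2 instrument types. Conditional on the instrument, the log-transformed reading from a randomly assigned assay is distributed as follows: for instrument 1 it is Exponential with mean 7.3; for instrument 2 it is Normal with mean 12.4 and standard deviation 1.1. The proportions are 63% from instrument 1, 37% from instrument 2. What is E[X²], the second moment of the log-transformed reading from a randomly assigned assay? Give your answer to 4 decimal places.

For each component E[X²] = Var + (mean)², giving 1: 106.58; 2: 154.97.
Overall E[X²] = 0.63·106.58 + 0.37·154.97 = 124.484.

124.4843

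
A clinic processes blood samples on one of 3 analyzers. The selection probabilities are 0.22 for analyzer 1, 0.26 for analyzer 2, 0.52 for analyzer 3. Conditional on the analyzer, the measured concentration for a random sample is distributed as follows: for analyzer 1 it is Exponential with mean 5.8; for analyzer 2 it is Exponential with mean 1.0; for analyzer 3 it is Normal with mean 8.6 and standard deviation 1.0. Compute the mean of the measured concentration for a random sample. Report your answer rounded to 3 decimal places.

Component means — 1: 5.8; 2: 1; 3: 8.6.
E[X] = 0.22·5.8 + 0.26·1 + 0.52·8.6 = 6.008.

6.008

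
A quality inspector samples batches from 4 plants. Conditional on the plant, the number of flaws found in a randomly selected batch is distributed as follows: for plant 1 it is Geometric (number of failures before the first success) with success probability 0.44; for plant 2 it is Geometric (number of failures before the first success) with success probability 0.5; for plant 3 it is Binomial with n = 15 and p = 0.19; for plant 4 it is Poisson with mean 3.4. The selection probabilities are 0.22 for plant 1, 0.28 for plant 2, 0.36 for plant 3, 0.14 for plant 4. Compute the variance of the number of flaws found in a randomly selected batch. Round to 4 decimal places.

3.4304

Per component, 1: μ=1.27273, E[X²]=4.5124; 2: μ=1, E[X²]=3; 3: μ=2.85, E[X²]=10.431; 4: μ=3.4, E[X²]=14.96.
E[X] = 0.22·1.27273 + 0.28·1 + 0.36·2.85 + 0.14·3.4 = 2.062.
E[X²] = 0.22·4.5124 + 0.28·3 + 0.36·10.431 + 0.14·14.96 = 7.68229.
Var(X) = E[X²] − (E[X])² = 7.68229 − 4.25184 = 3.43044.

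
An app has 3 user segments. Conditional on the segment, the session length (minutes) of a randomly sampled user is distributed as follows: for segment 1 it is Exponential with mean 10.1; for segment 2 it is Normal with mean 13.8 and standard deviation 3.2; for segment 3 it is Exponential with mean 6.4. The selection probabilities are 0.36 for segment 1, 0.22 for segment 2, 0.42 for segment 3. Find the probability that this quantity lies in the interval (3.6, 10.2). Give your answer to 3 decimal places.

Conditional on each segment, P(3.6 < X < 10.2): 1: 0.335912; 2: 0.129577; 3: 0.366621.
By total probability, P(3.6 < X < 10.2) = 0.36·0.335912 + 0.22·0.129577 + 0.42·0.366621 = 0.303416.

0.303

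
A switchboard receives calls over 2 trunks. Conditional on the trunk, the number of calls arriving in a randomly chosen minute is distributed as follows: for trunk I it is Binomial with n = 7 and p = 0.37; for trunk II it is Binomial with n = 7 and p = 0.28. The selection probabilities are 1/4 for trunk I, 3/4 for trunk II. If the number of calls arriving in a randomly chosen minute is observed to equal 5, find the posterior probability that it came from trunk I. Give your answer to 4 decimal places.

0.5070

Likelihoods P(X=5 | ·): I: 0.0577975; II: 0.0187359.
Posterior ∝ prior × likelihood. Numerator for I: 0.25·0.0577975 = 0.0144494.
Normalizing constant: 0.25·0.0577975 + 0.75·0.0187359 = 0.0285013.
P(I | observation) = 0.0144494 / 0.0285013 = 0.506973.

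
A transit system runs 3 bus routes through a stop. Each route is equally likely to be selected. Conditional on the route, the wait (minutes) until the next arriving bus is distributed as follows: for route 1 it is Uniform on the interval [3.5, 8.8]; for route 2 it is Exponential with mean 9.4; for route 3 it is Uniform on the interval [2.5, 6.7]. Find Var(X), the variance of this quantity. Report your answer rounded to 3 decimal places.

Per component, 1: μ=6.15, E[X²]=40.1633; 2: μ=9.4, E[X²]=176.72; 3: μ=4.6, E[X²]=22.63.
E[X] = 0.333333·6.15 + 0.333333·9.4 + 0.333333·4.6 = 6.71667.
E[X²] = 0.333333·40.1633 + 0.333333·176.72 + 0.333333·22.63 = 79.8378.
Var(X) = E[X²] − (E[X])² = 79.8378 − 45.1136 = 34.7242.

34.724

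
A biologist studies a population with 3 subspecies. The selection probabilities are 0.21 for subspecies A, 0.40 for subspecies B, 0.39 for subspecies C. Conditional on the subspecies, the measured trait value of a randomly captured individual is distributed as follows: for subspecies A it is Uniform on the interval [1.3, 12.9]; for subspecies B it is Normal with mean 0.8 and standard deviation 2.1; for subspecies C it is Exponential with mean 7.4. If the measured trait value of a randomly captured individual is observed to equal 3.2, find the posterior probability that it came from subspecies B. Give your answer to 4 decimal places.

Likelihoods f(3.2 | ·): A: 0.0862069; B: 0.0988712; C: 0.0876931.
Posterior ∝ prior × likelihood. Numerator for B: 0.4·0.0988712 = 0.0395485.
Normalizing constant: 0.21·0.0862069 + 0.4·0.0988712 + 0.39·0.0876931 = 0.0918522.
P(B | observation) = 0.0395485 / 0.0918522 = 0.430566.

0.4306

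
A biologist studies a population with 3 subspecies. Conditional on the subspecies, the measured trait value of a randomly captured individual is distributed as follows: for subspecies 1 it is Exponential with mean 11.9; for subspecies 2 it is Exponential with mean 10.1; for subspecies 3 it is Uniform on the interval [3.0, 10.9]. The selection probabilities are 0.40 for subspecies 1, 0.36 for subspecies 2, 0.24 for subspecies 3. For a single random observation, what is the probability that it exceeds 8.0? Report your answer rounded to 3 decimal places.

0.455

Conditional on each subspecies, P(X > 8.0): 1: 0.510549; 2: 0.452902; 3: 0.367089.
By total probability, P(X > 8.0) = 0.4·0.510549 + 0.36·0.452902 + 0.24·0.367089 = 0.455366.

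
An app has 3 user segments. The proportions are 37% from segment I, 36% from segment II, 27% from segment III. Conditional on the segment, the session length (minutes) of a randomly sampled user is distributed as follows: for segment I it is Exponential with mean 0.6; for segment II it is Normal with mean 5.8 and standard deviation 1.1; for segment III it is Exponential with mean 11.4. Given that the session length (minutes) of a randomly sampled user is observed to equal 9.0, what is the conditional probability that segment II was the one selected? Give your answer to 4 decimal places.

Likelihoods f(9.0 | ·): I: 5.09837e-07; II: 0.00527038; III: 0.0398319.
Posterior ∝ prior × likelihood. Numerator for II: 0.36·0.00527038 = 0.00189734.
Normalizing constant: 0.37·5.09837e-07 + 0.36·0.00527038 + 0.27·0.0398319 = 0.0126521.
P(II | observation) = 0.00189734 / 0.0126521 = 0.149962.

0.1500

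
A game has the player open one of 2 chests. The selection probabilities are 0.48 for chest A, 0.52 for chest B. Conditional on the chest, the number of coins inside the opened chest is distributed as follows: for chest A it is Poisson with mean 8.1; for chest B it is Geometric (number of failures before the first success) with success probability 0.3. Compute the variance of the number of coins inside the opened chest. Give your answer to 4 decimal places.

16.2328

Per component, A: μ=8.1, E[X²]=73.71; B: μ=2.33333, E[X²]=13.2222.
E[X] = 0.48·8.1 + 0.52·2.33333 = 5.10133.
E[X²] = 0.48·73.71 + 0.52·13.2222 = 42.2564.
Var(X) = E[X²] − (E[X])² = 42.2564 − 26.0236 = 16.2328.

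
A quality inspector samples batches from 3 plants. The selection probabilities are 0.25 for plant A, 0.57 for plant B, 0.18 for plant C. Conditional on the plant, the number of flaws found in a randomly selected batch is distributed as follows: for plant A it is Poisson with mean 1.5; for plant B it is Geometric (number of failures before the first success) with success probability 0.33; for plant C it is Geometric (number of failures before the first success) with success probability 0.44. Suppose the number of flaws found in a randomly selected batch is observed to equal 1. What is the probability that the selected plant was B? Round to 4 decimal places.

Likelihoods P(X=1 | ·): A: 0.334695; B: 0.2211; C: 0.2464.
Posterior ∝ prior × likelihood. Numerator for B: 0.57·0.2211 = 0.126027.
Normalizing constant: 0.25·0.334695 + 0.57·0.2211 + 0.18·0.2464 = 0.254053.
P(B | observation) = 0.126027 / 0.254053 = 0.496066.

0.4961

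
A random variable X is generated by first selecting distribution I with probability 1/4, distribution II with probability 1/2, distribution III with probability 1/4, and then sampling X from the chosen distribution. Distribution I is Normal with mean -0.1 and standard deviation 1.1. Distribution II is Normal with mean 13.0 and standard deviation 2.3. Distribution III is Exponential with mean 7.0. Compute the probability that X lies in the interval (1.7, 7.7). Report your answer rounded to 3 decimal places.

Conditional on each component, P(1.7 < X < 7.7): I: 0.0508818; II: 0.0106011; III: 0.451512.
By total probability, P(1.7 < X < 7.7) = 0.25·0.0508818 + 0.5·0.0106011 + 0.25·0.451512 = 0.130899.

0.131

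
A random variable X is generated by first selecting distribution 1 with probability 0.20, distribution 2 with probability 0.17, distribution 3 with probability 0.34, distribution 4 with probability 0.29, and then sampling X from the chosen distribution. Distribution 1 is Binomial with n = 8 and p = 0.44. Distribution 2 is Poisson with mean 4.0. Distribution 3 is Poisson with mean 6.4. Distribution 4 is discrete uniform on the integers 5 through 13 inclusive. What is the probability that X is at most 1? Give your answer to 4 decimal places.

0.0338

Conditional on each component, P(X ≤ 1): 1: 0.0704655; 2: 0.0915782; 3: 0.0122955; 4: 0.
By total probability, P(X ≤ 1) = 0.2·0.0704655 + 0.17·0.0915782 + 0.34·0.0122955 + 0.29·0 = 0.0338419.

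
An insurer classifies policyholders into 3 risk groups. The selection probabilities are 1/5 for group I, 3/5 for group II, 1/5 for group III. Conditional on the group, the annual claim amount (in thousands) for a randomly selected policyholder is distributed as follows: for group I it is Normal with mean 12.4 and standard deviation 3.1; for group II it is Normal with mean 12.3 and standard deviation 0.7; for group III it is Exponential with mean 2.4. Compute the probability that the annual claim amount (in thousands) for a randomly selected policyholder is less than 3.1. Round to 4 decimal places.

0.1453

Conditional on each group, P(X < 3.1): I: 0.0013499; II: 0; III: 0.725188.
By total probability, P(X < 3.1) = 0.2·0.0013499 + 0.6·0 + 0.2·0.725188 = 0.145308.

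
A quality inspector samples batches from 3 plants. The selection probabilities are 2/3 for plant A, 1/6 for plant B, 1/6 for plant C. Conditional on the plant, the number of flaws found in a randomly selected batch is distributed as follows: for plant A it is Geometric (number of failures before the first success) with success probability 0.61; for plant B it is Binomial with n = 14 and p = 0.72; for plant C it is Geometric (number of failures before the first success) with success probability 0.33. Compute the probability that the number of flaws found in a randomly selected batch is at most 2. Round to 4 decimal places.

0.7437

Conditional on each plant, P(X ≤ 2): A: 0.940681; B: 1.16284e-05; C: 0.699237.
By total probability, P(X ≤ 2) = 0.666667·0.940681 + 0.166667·1.16284e-05 + 0.166667·0.699237 = 0.743662.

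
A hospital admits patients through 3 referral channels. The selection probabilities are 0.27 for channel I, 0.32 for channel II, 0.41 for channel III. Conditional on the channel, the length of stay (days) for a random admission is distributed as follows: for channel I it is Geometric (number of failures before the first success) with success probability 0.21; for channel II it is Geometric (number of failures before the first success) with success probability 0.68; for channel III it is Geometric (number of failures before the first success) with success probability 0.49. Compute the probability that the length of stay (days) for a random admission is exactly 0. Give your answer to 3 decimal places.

0.475

Conditional on each channel, P(X = 0): I: 0.21; II: 0.68; III: 0.49.
By total probability, P(X = 0) = 0.27·0.21 + 0.32·0.68 + 0.41·0.49 = 0.4752.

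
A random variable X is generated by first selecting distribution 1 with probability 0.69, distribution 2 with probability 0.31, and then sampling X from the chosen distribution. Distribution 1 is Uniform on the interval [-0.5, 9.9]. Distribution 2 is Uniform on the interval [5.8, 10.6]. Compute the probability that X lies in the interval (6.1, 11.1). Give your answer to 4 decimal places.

0.5427

Conditional on each component, P(6.1 < X < 11.1): 1: 0.365385; 2: 0.9375.
By total probability, P(6.1 < X < 11.1) = 0.69·0.365385 + 0.31·0.9375 = 0.54274.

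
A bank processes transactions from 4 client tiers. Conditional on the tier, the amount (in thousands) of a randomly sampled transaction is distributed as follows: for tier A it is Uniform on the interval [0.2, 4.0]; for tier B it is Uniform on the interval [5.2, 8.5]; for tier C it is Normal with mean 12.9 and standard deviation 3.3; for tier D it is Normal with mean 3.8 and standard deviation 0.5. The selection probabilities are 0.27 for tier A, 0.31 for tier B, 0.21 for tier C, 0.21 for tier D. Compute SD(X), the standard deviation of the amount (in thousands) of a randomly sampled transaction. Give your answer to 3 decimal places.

Per component, A: μ=2.1, E[X²]=5.61333; B: μ=6.85, E[X²]=47.83; C: μ=12.9, E[X²]=177.3; D: μ=3.8, E[X²]=14.69.
E[X] = 0.27·2.1 + 0.31·6.85 + 0.21·12.9 + 0.21·3.8 = 6.1975.
E[X²] = 0.27·5.61333 + 0.31·47.83 + 0.21·177.3 + 0.21·14.69 = 56.6608.
Var(X) = E[X²] − (E[X])² = 56.6608 − 38.409 = 18.2518.
SD(X) = √18.2518 = 4.27221.

4.272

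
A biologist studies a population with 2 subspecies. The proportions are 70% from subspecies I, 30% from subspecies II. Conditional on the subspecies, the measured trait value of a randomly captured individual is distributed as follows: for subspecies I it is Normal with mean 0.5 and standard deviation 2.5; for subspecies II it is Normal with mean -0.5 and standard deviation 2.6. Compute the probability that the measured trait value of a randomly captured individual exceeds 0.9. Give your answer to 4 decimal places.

Conditional on each subspecies, P(X > 0.9): I: 0.436441; II: 0.295129.
By total probability, P(X > 0.9) = 0.7·0.436441 + 0.3·0.295129 = 0.394047.

0.3940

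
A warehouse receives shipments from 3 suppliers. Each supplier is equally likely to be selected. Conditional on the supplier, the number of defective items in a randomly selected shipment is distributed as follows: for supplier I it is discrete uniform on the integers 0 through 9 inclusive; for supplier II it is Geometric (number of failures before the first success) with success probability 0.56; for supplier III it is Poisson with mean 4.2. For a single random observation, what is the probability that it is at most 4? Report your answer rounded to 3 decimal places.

0.691

Conditional on each supplier, P(X ≤ 4): I: 0.5; II: 0.983508; III: 0.589827.
By total probability, P(X ≤ 4) = 0.333333·0.5 + 0.333333·0.983508 + 0.333333·0.589827 = 0.691112.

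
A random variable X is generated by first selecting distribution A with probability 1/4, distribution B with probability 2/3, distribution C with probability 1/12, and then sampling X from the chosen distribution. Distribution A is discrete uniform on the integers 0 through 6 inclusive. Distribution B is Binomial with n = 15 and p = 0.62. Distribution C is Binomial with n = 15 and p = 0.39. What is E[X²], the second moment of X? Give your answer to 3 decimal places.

66.415

For each component E[X²] = Var + (mean)², giving A: 13; B: 90.024; C: 37.791.
Overall E[X²] = 0.25·13 + 0.666667·90.024 + 0.0833333·37.791 = 66.4153.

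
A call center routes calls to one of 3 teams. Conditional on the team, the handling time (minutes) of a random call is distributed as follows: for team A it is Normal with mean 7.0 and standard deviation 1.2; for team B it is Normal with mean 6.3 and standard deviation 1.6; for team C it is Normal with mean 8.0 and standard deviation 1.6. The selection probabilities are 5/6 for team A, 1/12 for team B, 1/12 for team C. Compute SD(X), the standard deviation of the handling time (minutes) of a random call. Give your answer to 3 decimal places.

1.323

Per component, A: μ=7, E[X²]=50.44; B: μ=6.3, E[X²]=42.25; C: μ=8, E[X²]=66.56.
E[X] = 0.833333·7 + 0.0833333·6.3 + 0.0833333·8 = 7.025.
E[X²] = 0.833333·50.44 + 0.0833333·42.25 + 0.0833333·66.56 = 51.1008.
Var(X) = E[X²] − (E[X])² = 51.1008 − 49.3506 = 1.75021.
SD(X) = √1.75021 = 1.32295.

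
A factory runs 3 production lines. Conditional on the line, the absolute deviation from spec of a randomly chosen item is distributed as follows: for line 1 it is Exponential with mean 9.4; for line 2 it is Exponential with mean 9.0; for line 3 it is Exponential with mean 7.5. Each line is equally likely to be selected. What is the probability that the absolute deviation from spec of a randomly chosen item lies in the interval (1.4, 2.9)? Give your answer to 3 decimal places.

Conditional on each line, P(1.4 < X < 2.9): 1: 0.127084; 2: 0.131402; 3: 0.150403.
By total probability, P(1.4 < X < 2.9) = 0.333333·0.127084 + 0.333333·0.131402 + 0.333333·0.150403 = 0.136296.

0.136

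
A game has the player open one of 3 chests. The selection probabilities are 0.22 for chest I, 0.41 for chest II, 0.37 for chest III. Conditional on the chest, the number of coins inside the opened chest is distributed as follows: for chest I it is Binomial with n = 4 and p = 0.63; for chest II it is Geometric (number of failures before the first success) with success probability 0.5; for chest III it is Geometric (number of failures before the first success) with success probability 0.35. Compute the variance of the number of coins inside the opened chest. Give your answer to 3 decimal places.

3.344

Per component, I: μ=2.52, E[X²]=7.2828; II: μ=1, E[X²]=3; III: μ=1.85714, E[X²]=8.7551.
E[X] = 0.22·2.52 + 0.41·1 + 0.37·1.85714 = 1.65154.
E[X²] = 0.22·7.2828 + 0.41·3 + 0.37·8.7551 = 6.0716.
Var(X) = E[X²] − (E[X])² = 6.0716 − 2.72759 = 3.34401.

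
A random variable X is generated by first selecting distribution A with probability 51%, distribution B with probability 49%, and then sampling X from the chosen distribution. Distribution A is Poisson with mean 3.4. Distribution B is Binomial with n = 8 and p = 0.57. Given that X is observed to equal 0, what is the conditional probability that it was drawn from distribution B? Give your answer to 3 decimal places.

0.033

Likelihoods P(X=0 | ·): A: 0.0333733; B: 0.00116882.
Posterior ∝ prior × likelihood. Numerator for B: 0.49·0.00116882 = 0.000572722.
Normalizing constant: 0.51·0.0333733 + 0.49·0.00116882 = 0.0175931.
P(B | observation) = 0.000572722 / 0.0175931 = 0.0325538.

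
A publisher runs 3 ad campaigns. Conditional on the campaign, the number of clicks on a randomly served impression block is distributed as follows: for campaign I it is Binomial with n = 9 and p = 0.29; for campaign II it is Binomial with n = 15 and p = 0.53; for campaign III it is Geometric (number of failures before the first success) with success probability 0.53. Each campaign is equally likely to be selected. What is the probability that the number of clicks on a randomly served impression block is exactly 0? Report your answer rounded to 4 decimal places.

0.1920

Conditional on each campaign, P(X = 0): I: 0.0458485; II: 1.20633e-05; III: 0.53.
By total probability, P(X = 0) = 0.333333·0.0458485 + 0.333333·1.20633e-05 + 0.333333·0.53 = 0.191954.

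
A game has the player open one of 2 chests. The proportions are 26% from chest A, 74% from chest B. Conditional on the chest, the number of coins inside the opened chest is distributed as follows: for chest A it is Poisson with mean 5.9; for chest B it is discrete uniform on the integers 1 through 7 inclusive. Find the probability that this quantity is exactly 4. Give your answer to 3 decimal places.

Conditional on each chest, P(X = 4): A: 0.138312; B: 0.142857.
By total probability, P(X = 4) = 0.26·0.138312 + 0.74·0.142857 = 0.141675.

0.142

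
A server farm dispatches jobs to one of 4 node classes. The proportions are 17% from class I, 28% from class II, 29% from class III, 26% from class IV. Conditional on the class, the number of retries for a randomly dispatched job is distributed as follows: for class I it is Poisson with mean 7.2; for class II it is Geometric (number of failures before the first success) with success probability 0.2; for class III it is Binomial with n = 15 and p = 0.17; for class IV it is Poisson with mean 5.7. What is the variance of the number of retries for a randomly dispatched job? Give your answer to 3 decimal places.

Per component, I: μ=7.2, E[X²]=59.04; II: μ=4, E[X²]=36; III: μ=2.55, E[X²]=8.619; IV: μ=5.7, E[X²]=38.19.
E[X] = 0.17·7.2 + 0.28·4 + 0.29·2.55 + 0.26·5.7 = 4.5655.
E[X²] = 0.17·59.04 + 0.28·36 + 0.29·8.619 + 0.26·38.19 = 32.5457.
Var(X) = E[X²] − (E[X])² = 32.5457 − 20.8438 = 11.7019.

11.702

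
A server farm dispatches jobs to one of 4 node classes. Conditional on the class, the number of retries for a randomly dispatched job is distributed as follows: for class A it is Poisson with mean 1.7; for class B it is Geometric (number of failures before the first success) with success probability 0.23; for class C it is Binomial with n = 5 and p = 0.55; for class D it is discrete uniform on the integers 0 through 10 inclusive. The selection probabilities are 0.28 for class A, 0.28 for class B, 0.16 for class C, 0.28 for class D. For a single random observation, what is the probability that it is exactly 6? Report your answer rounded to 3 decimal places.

0.041

Conditional on each class, P(X = 6): A: 0.00612436; B: 0.0479371; C: 0; D: 0.0909091.
By total probability, P(X = 6) = 0.28·0.00612436 + 0.28·0.0479371 + 0.16·0 + 0.28·0.0909091 = 0.0405918.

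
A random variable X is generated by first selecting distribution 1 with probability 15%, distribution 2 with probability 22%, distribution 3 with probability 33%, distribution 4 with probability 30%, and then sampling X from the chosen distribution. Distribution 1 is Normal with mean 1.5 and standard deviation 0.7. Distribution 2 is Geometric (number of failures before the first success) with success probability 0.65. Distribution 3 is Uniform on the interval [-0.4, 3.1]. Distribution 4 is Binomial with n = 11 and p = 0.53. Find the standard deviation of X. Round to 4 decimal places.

2.4845

Per component, 1: μ=1.5, E[X²]=2.74; 2: μ=0.538462, E[X²]=1.11834; 3: μ=1.35, E[X²]=2.84333; 4: μ=5.83, E[X²]=36.729.
E[X] = 0.15·1.5 + 0.22·0.538462 + 0.33·1.35 + 0.3·5.83 = 2.53796.
E[X²] = 0.15·2.74 + 0.22·1.11834 + 0.33·2.84333 + 0.3·36.729 = 12.614.
Var(X) = E[X²] − (E[X])² = 12.614 − 6.44125 = 6.17279.
SD(X) = √6.17279 = 2.48451.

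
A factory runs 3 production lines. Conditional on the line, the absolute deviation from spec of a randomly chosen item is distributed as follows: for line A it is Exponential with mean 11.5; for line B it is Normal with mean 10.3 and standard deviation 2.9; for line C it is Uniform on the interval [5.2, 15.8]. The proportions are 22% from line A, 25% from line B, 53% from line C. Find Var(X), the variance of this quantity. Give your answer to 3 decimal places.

36.361

Per component, A: μ=11.5, E[X²]=264.5; B: μ=10.3, E[X²]=114.5; C: μ=10.5, E[X²]=119.613.
E[X] = 0.22·11.5 + 0.25·10.3 + 0.53·10.5 = 10.67.
E[X²] = 0.22·264.5 + 0.25·114.5 + 0.53·119.613 = 150.21.
Var(X) = E[X²] − (E[X])² = 150.21 − 113.849 = 36.3612.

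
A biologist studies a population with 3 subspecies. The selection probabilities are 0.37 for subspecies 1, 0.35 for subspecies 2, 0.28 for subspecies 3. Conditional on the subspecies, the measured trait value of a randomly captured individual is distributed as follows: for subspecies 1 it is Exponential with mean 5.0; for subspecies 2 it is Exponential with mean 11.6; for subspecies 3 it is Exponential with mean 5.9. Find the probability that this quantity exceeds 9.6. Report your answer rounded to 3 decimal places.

0.262

Conditional on each subspecies, P(X > 9.6): 1: 0.146607; 2: 0.437103; 3: 0.196495.
By total probability, P(X > 9.6) = 0.37·0.146607 + 0.35·0.437103 + 0.28·0.196495 = 0.262249.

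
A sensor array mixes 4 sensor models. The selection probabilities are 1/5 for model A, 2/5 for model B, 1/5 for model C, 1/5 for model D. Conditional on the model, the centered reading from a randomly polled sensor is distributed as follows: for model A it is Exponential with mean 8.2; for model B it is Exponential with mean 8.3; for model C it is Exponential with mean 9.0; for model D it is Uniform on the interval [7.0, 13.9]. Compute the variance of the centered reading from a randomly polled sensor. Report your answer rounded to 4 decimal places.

58.7195

Per component, A: μ=8.2, E[X²]=134.48; B: μ=8.3, E[X²]=137.78; C: μ=9, E[X²]=162; D: μ=10.45, E[X²]=113.17.
E[X] = 0.2·8.2 + 0.4·8.3 + 0.2·9 + 0.2·10.45 = 8.85.
E[X²] = 0.2·134.48 + 0.4·137.78 + 0.2·162 + 0.2·113.17 = 137.042.
Var(X) = E[X²] − (E[X])² = 137.042 − 78.3225 = 58.7195.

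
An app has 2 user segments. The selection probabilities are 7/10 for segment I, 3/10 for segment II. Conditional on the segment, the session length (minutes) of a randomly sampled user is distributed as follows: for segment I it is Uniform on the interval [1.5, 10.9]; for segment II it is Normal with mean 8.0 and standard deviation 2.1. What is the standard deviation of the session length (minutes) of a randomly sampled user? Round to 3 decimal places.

Per component, I: μ=6.2, E[X²]=45.8033; II: μ=8, E[X²]=68.41.
E[X] = 0.7·6.2 + 0.3·8 = 6.74.
E[X²] = 0.7·45.8033 + 0.3·68.41 = 52.5853.
Var(X) = E[X²] − (E[X])² = 52.5853 − 45.4276 = 7.15773.
SD(X) = √7.15773 = 2.67539.

2.675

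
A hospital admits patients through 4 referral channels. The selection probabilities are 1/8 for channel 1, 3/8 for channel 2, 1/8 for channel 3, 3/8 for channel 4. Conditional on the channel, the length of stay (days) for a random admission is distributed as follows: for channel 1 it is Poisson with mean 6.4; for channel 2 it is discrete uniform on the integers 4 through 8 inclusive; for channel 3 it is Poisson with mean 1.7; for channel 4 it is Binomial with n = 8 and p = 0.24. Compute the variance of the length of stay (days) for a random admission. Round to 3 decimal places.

Per component, 1: μ=6.4, E[X²]=47.36; 2: μ=6, E[X²]=38; 3: μ=1.7, E[X²]=4.59; 4: μ=1.92, E[X²]=5.1456.
E[X] = 0.125·6.4 + 0.375·6 + 0.125·1.7 + 0.375·1.92 = 3.9825.
E[X²] = 0.125·47.36 + 0.375·38 + 0.125·4.59 + 0.375·5.1456 = 22.6733.
Var(X) = E[X²] − (E[X])² = 22.6733 − 15.8603 = 6.81304.

6.813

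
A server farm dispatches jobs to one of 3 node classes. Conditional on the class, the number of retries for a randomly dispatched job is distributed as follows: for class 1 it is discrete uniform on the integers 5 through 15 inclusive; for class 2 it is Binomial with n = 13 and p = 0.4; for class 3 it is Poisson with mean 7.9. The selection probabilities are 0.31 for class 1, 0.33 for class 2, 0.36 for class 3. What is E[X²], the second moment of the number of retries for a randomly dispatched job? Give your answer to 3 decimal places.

For each component E[X²] = Var + (mean)², giving 1: 110; 2: 30.16; 3: 70.31.
Overall E[X²] = 0.31·110 + 0.33·30.16 + 0.36·70.31 = 69.3644.

69.364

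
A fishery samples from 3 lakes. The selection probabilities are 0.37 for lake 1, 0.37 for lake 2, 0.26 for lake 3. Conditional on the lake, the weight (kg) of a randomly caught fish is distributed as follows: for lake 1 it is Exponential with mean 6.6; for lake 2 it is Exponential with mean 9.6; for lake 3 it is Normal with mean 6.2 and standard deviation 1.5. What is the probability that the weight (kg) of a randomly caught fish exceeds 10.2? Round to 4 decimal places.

Conditional on each lake, P(X > 10.2): 1: 0.213215; 2: 0.345591; 3: 0.00383038.
By total probability, P(X > 10.2) = 0.37·0.213215 + 0.37·0.345591 + 0.26·0.00383038 = 0.207754.

0.2078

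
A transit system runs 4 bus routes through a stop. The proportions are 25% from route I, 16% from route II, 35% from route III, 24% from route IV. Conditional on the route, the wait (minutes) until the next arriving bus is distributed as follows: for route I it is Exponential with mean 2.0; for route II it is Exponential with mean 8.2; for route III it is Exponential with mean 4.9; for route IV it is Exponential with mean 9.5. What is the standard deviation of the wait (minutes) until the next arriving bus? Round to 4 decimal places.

Per component, I: μ=2, E[X²]=8; II: μ=8.2, E[X²]=134.48; III: μ=4.9, E[X²]=48.02; IV: μ=9.5, E[X²]=180.5.
E[X] = 0.25·2 + 0.16·8.2 + 0.35·4.9 + 0.24·9.5 = 5.807.
E[X²] = 0.25·8 + 0.16·134.48 + 0.35·48.02 + 0.24·180.5 = 83.6438.
Var(X) = E[X²] − (E[X])² = 83.6438 − 33.7212 = 49.9226.
SD(X) = √49.9226 = 7.06559.

7.0656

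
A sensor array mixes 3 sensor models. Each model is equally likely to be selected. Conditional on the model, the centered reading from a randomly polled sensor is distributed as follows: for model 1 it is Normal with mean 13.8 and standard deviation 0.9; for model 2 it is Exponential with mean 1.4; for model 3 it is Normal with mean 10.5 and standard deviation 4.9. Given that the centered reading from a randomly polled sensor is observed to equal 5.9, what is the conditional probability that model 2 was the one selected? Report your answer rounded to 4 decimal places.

0.1677

Likelihoods f(5.9 | ·): 1: 8.23392e-18; 2: 0.0105592; 3: 0.0524013.
Posterior ∝ prior × likelihood. Numerator for 2: 0.333333·0.0105592 = 0.00351973.
Normalizing constant: 0.333333·8.23392e-18 + 0.333333·0.0105592 + 0.333333·0.0524013 = 0.0209868.
P(2 | observation) = 0.00351973 / 0.0209868 = 0.167711.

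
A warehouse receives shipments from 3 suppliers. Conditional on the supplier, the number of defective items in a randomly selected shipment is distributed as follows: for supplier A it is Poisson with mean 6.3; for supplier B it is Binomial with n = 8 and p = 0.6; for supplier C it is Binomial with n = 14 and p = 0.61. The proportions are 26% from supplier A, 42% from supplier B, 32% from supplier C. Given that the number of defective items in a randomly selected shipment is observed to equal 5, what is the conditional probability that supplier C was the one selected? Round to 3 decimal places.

0.067

Likelihoods P(X=5 | ·): A: 0.151868; B: 0.278692; C: 0.0352935.
Posterior ∝ prior × likelihood. Numerator for C: 0.32·0.0352935 = 0.0112939.
Normalizing constant: 0.26·0.151868 + 0.42·0.278692 + 0.32·0.0352935 = 0.16783.
P(C | observation) = 0.0112939 / 0.16783 = 0.0672937.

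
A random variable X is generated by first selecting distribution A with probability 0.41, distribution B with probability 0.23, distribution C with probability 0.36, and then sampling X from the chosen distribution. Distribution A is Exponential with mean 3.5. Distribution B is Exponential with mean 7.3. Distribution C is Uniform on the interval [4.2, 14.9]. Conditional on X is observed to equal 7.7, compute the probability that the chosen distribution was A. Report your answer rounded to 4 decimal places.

0.2254

Likelihoods f(7.7 | ·): A: 0.031658; B: 0.0477074; C: 0.0934579.
Posterior ∝ prior × likelihood. Numerator for A: 0.41·0.031658 = 0.0129798.
Normalizing constant: 0.41·0.031658 + 0.23·0.0477074 + 0.36·0.0934579 = 0.0575974.
P(A | observation) = 0.0129798 / 0.0575974 = 0.225354.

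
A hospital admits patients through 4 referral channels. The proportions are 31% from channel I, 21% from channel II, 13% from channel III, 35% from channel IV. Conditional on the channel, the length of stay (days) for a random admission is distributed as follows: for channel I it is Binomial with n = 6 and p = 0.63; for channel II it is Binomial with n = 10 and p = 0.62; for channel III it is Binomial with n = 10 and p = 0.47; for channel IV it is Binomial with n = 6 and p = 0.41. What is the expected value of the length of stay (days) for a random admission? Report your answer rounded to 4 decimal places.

Component means — I: 3.78; II: 6.2; III: 4.7; IV: 2.46.
E[X] = 0.31·3.78 + 0.21·6.2 + 0.13·4.7 + 0.35·2.46 = 3.9458.

3.9458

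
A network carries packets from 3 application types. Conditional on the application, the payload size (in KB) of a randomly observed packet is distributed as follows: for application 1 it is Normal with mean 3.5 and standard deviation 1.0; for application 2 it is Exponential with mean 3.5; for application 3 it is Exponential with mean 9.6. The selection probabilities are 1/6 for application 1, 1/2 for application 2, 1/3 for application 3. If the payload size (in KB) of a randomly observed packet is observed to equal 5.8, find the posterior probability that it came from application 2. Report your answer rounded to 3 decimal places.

0.535

Likelihoods f(5.8 | ·): 1: 0.028327; 2: 0.0544809; 3: 0.0569302.
Posterior ∝ prior × likelihood. Numerator for 2: 0.5·0.0544809 = 0.0272404.
Normalizing constant: 0.166667·0.028327 + 0.5·0.0544809 + 0.333333·0.0569302 = 0.0509383.
P(2 | observation) = 0.0272404 / 0.0509383 = 0.534773.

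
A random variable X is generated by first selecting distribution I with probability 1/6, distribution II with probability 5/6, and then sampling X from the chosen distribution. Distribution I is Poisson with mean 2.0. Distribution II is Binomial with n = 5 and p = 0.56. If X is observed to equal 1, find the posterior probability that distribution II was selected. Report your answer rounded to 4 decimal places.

Likelihoods P(X=1 | ·): I: 0.270671; II: 0.104947.
Posterior ∝ prior × likelihood. Numerator for II: 0.833333·0.104947 = 0.0874556.
Normalizing constant: 0.166667·0.270671 + 0.833333·0.104947 = 0.132567.
P(II | observation) = 0.0874556 / 0.132567 = 0.659707.

0.6597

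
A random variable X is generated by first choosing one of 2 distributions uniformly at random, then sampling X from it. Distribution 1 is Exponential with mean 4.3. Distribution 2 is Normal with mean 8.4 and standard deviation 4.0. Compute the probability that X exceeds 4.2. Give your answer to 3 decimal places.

Conditional on each component, P(X > 4.2): 1: 0.376535; 2: 0.853141.
By total probability, P(X > 4.2) = 0.5·0.376535 + 0.5·0.853141 = 0.614838.

0.615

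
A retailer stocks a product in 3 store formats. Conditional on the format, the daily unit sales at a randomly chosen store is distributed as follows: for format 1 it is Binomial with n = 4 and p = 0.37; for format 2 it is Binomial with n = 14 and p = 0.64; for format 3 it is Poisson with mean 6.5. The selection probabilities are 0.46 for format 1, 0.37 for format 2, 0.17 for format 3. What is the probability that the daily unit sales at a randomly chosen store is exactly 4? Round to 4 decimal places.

0.0299

Conditional on each format, P(X = 4): 1: 0.0187416; 2: 0.00614015; 3: 0.111822.
By total probability, P(X = 4) = 0.46·0.0187416 + 0.37·0.00614015 + 0.17·0.111822 = 0.0299028.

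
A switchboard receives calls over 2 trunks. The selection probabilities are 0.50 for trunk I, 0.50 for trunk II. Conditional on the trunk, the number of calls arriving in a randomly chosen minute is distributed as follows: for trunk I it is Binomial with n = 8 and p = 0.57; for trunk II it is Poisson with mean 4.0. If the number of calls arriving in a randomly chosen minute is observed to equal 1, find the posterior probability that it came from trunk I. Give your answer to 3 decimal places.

0.145

Likelihoods P(X=1 | ·): I: 0.0123949; II: 0.0732626.
Posterior ∝ prior × likelihood. Numerator for I: 0.5·0.0123949 = 0.00619746.
Normalizing constant: 0.5·0.0123949 + 0.5·0.0732626 = 0.0428287.
P(I | observation) = 0.00619746 / 0.0428287 = 0.144703.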